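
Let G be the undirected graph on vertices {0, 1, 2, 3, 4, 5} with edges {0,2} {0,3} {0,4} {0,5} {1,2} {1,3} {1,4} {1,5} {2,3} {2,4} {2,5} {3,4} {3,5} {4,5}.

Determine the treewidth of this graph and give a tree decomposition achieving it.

Treewidth 4.
Bags: B1 = {1, 2, 3, 4, 5}  B2 = {0, 2, 3, 4, 5}
Tree: B1–B2

The largest bag has 5 vertices, giving width 4; this decomposition certifies tw(G) ≤ 4. Conversely, {0, 2, 3, 4, 5} is a clique of size 5, and the vertices of any clique must share a bag in every tree decomposition; so some bag has ≥ 5 vertices and tw(G) ≥ 4. The upper and lower bounds meet at 4, so that is the treewidth.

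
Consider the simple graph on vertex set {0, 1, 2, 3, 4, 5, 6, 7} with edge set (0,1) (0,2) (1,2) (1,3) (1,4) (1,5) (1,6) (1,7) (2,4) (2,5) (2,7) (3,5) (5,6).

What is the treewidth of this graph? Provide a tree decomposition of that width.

Treewidth 2.
Bags: B1 = {1, 2, 5}  B2 = {1, 2, 7}  B3 = {1, 3, 5}  B4 = {1, 5, 6}  B5 = {1, 2, 4}  B6 = {0, 1, 2}
Tree: B1–B2, B1–B3, B1–B4, B1–B5, B1–B6

Every bag has size at most 3, so the width is 3 − 1 = 2 and tw(G) ≤ 2. On the other hand G contains the 3-clique {0, 1, 2}. A clique must lie in a single bag of any decomposition, so no decomposition can have width below 2. Hence tw(G) = 2 exactly.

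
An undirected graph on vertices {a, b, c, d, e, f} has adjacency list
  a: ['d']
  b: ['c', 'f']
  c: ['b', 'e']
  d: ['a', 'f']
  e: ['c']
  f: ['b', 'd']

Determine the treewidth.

1

A width-1 tree decomposition is:
Bags: B1 = {c, e}  B2 = {b, c}  B3 = {b, f}  B4 = {d, f}  B5 = {a, d}
Tree: B1–B2, B2–B3, B3–B4, B4–B5
Every bag has size at most 2, so the width is 2 − 1 = 1 and tw(G) ≤ 1. G has an edge, so its treewidth is at least 1. Combining the bounds, tw(G) = 1.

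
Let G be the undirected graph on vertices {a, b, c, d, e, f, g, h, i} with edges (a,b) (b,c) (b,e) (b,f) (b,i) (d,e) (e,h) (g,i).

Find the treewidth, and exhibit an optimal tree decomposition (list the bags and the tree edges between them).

Treewidth 1.
One optimal decomposition is:
Bags: B1 = {g, i}  B2 = {b, i}  B3 = {b, e}  B4 = {e, h}  B5 = {d, e}  B6 = {a, b}  B7 = {b, f}  B8 = {b, c}
Tree: B1–B2, B2–B3, B3–B4, B4–B5, B3–B6, B6–B7, B2–B8

The largest bag has 2 vertices, giving width 1; this decomposition certifies tw(G) ≤ 1. Since G has at least one edge (e.g. i–g), it is not an edgeless graph, so tw(G) ≥ 1. The upper and lower bounds meet at 1, so that is the treewidth.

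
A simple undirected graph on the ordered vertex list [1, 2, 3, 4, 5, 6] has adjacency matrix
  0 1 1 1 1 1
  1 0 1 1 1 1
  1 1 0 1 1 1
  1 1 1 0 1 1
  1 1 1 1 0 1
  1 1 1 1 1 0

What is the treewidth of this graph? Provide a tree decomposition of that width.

With just one bag of size 6, the width is 6 − 1 = 5, so tw(G) ≤ 5. For the lower bound, the 6 vertices {1, 2, 3, 4, 5, 6} are pairwise adjacent, and any tree decomposition puts a clique entirely inside one bag — forcing width ≥ 5. The upper and lower bounds meet at 5, so that is the treewidth.

Treewidth 5.
One such decomposition:
Bags: B1 = {1, 2, 3, 4, 5, 6}
Tree: (single bag)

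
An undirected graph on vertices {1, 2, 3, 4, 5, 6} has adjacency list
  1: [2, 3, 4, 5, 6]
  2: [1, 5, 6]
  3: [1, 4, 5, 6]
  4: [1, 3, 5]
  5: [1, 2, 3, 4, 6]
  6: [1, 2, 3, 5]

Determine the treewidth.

3

A width-3 tree decomposition is:
Bags: B1 = {1, 3, 5, 6}  B2 = {1, 2, 5, 6}  B3 = {1, 3, 4, 5}
Tree: B1–B2, B1–B3
The largest bag has 4 vertices, giving width 3; this decomposition certifies tw(G) ≤ 3. For the lower bound, the 4 vertices {1, 2, 5, 6} are pairwise adjacent, and any tree decomposition puts a clique entirely inside one bag — forcing width ≥ 3. The upper and lower bounds meet at 3, so that is the treewidth.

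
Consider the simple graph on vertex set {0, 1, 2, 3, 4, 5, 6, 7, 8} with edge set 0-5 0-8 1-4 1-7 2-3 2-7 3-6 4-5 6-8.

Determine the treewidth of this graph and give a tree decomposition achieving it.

Treewidth 2.
One such decomposition:
Bags: B1 = {0, 5, 8}  B2 = {4, 5, 8}  B3 = {1, 4, 8}  B4 = {1, 7, 8}  B5 = {2, 7, 8}  B6 = {2, 3, 8}  B7 = {3, 6, 8}
Tree: B1–B2, B2–B3, B3–B4, B4–B5, B5–B6, B6–B7

Every bag has size at most 3, so the width is 3 − 1 = 2 and tw(G) ≤ 2. For the lower bound, G contains the cycle 8–0–5–4–1–7–2–3–6–8, so G is not a forest; only forests have treewidth ≤ 1, hence tw(G) ≥ 2. Combining the bounds, tw(G) = 2.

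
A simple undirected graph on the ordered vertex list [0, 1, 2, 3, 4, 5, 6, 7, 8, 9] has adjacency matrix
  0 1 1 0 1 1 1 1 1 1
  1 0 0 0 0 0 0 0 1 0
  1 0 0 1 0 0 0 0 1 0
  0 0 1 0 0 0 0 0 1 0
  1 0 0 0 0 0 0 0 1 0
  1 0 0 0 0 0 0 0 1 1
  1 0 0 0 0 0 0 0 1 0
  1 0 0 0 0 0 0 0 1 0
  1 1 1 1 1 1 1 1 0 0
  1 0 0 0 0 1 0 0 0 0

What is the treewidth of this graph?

A width-2 tree decomposition is:
Bags: B1 = {0, 7, 8}  B2 = {0, 5, 8}  B3 = {0, 4, 8}  B4 = {0, 1, 8}  B5 = {0, 2, 8}  B6 = {2, 3, 8}  B7 = {0, 5, 9}  B8 = {0, 6, 8}
Tree: B1–B2, B2–B3, B1–B4, B1–B5, B5–B6, B2–B7, B4–B8
The largest bag has 3 vertices, giving width 2; this decomposition certifies tw(G) ≤ 2. Conversely, {0, 1, 8} is a clique of size 3, and the vertices of any clique must share a bag in every tree decomposition; so some bag has ≥ 3 vertices and tw(G) ≥ 2. The upper and lower bounds meet at 2, so that is the treewidth.

2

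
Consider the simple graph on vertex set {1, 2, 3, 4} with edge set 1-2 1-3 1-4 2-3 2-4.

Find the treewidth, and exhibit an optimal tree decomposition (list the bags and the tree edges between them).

Treewidth 2.
One optimal decomposition is:
Bags: B1 = {1, 2, 3}  B2 = {1, 2, 4}
Tree: B1–B2

The largest bag has 3 vertices, giving width 2; this decomposition certifies tw(G) ≤ 2. Conversely, {1, 2, 3} is a clique of size 3, and the vertices of any clique must share a bag in every tree decomposition; so some bag has ≥ 3 vertices and tw(G) ≥ 2. The upper and lower bounds meet at 2, so that is the treewidth.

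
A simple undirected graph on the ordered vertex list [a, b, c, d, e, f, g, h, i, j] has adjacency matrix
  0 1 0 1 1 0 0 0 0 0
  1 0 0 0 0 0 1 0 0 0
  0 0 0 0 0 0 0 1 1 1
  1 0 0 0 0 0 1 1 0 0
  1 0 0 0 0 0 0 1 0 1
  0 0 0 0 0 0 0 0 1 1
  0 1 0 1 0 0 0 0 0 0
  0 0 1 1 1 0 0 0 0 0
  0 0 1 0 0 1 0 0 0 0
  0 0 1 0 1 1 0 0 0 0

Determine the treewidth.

A width-2 tree decomposition is:
Bags: B1 = {c, f, i}  B2 = {c, f, j}  B3 = {c, h, j}  B4 = {e, h, j}  B5 = {d, e, h}  B6 = {a, d, e}  B7 = {a, d, g}  B8 = {a, b, g}
Tree: B1–B2, B2–B3, B3–B4, B4–B5, B5–B6, B6–B7, B7–B8
Every bag has size at most 3, so the width is 3 − 1 = 2 and tw(G) ≤ 2. Since i–f–j–c–i is a cycle in G, G is not acyclic. Forests are exactly the graphs of treewidth ≤ 1, so tw(G) ≥ 2. The upper and lower bounds meet at 2, so that is the treewidth.

2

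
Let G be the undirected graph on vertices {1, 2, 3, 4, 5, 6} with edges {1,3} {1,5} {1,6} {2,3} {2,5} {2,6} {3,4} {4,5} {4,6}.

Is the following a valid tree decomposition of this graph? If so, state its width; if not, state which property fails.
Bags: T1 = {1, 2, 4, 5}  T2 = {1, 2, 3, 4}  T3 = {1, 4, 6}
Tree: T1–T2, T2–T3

No — edge (2,6) lies in no bag.

A tree decomposition must satisfy three properties: every vertex lies in some bag; for every edge, both endpoints lie together in some bag; and for every vertex, the bags containing it form a connected subtree. Here edge (2,6) lies in no bag, so the decomposition is invalid.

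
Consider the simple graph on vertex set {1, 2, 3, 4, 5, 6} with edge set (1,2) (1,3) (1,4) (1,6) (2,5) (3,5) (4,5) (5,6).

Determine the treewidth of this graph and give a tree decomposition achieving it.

The largest bag has 3 vertices, giving width 2; this decomposition certifies tw(G) ≤ 2. Since 2–1–4–5–2 is a cycle in G, G is not acyclic. Forests are exactly the graphs of treewidth ≤ 1, so tw(G) ≥ 2. The upper and lower bounds meet at 2, so that is the treewidth.

Treewidth 2.
Bags: B1 = {1, 2, 5}  B2 = {1, 4, 5}  B3 = {1, 5, 6}  B4 = {1, 3, 5}
Tree: B1–B2, B2–B3, B3–B4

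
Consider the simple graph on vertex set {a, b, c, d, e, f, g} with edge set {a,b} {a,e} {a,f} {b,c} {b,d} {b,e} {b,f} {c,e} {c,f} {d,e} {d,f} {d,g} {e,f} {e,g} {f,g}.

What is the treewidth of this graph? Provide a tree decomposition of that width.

The largest bag has 4 vertices, giving width 3; this decomposition certifies tw(G) ≤ 3. For the lower bound, the 4 vertices {d, e, f, g} are pairwise adjacent, and any tree decomposition puts a clique entirely inside one bag — forcing width ≥ 3. Hence tw(G) = 3 exactly.

Treewidth 3.
One such decomposition:
Bags: B1 = {d, e, f, g}  B2 = {b, d, e, f}  B3 = {b, c, e, f}  B4 = {a, b, e, f}
Tree: B1–B2, B2–B3, B3–B4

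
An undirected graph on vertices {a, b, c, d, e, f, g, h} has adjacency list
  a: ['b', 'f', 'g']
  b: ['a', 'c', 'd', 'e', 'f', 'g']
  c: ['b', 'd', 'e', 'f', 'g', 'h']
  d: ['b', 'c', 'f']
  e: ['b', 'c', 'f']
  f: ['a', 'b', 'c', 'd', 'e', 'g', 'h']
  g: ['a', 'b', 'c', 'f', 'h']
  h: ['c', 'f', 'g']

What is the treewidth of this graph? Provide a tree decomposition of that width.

Every bag has size at most 4, so the width is 4 − 1 = 3 and tw(G) ≤ 3. For the lower bound, the 4 vertices {c, f, g, h} are pairwise adjacent, and any tree decomposition puts a clique entirely inside one bag — forcing width ≥ 3. Hence tw(G) = 3 exactly.

Treewidth 3.
Bags: B1 = {b, c, d, f}  B2 = {b, c, e, f}  B3 = {b, c, f, g}  B4 = {c, f, g, h}  B5 = {a, b, f, g}
Tree: B1–B2, B2–B3, B3–B4, B3–B5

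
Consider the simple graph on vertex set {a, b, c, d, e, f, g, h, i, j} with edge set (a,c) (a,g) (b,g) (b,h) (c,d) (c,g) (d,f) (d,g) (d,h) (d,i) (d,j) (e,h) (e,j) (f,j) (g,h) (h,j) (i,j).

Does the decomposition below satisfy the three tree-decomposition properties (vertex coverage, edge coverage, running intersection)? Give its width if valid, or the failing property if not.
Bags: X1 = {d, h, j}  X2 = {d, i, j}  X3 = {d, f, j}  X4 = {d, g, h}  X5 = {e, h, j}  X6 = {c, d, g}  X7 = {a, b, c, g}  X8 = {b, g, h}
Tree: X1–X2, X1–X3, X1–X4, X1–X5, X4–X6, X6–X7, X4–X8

No — bags containing vertex b are not connected in the tree.

A tree decomposition must satisfy three properties: every vertex lies in some bag; for every edge, both endpoints lie together in some bag; and for every vertex, the bags containing it form a connected subtree. Here bags containing vertex b are not connected in the tree, so the decomposition is invalid.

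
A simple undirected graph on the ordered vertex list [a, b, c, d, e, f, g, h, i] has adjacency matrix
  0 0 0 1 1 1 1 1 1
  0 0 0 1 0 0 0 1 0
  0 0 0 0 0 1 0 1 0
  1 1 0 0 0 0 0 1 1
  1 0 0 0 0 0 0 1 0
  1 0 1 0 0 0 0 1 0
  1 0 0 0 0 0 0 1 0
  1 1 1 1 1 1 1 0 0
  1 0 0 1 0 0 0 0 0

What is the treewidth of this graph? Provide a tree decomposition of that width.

Treewidth 2.
Bags: B1 = {a, d, h}  B2 = {a, f, h}  B3 = {c, f, h}  B4 = {a, d, i}  B5 = {a, g, h}  B6 = {a, e, h}  B7 = {b, d, h}
Tree: B1–B2, B2–B3, B1–B4, B1–B5, B5–B6, B1–B7

The largest bag has 3 vertices, giving width 2; this decomposition certifies tw(G) ≤ 2. On the other hand G contains the 3-clique {c, f, h}. A clique must lie in a single bag of any decomposition, so no decomposition can have width below 2. The upper and lower bounds meet at 2, so that is the treewidth.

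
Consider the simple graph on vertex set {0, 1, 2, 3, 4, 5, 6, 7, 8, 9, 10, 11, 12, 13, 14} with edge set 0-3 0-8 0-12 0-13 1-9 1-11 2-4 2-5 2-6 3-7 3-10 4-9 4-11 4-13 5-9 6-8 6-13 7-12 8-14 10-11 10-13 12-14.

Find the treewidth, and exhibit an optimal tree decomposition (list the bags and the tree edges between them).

Each bag holds 4 vertices, so the decomposition has width 3, which upper-bounds the treewidth. For the lower bound: the 4 vertex sets {1,5,9}, {11}, {4}, {2,6,10,13} are disjoint, each induces a connected subgraph, and every pair is joined by at least one edge of G. Contracting each set to a single vertex therefore yields K_{4} as a minor, and since treewidth is minor-monotone, tw(G) ≥ tw(K_{4}) = 3. The upper and lower bounds meet at 3, so that is the treewidth.

Treewidth 3.
One such decomposition:
Bags: B1 = {1, 5, 9, 11}  B2 = {4, 5, 9, 11}  B3 = {2, 4, 5, 11}  B4 = {2, 4, 10, 11}  B5 = {2, 4, 10, 13}  B6 = {2, 6, 10, 13}  B7 = {3, 6, 10, 13}  B8 = {0, 3, 6, 13}  B9 = {0, 3, 6, 8}  B10 = {0, 3, 7, 8}  B11 = {0, 7, 8, 12}  B12 = {7, 8, 12, 14}
Tree: B1–B2, B2–B3, B3–B4, B4–B5, B5–B6, B6–B7, B7–B8, B8–B9, B9–B10, B10–B11, B11–B12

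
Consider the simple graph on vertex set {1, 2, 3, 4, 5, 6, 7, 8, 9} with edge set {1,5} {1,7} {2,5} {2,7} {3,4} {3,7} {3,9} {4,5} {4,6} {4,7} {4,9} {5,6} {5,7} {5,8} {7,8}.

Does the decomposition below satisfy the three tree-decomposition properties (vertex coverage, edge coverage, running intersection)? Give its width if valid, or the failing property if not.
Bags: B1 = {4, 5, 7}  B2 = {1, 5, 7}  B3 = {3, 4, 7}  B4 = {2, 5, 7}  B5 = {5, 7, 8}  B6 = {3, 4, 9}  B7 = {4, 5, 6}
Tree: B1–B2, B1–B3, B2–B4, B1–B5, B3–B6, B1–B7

Yes; width 2.

Vertex coverage: the bags together contain {1, 2, 3, 4, 5, 6, 7, 8, 9}, the full vertex set. Edge coverage: each edge of G has both endpoints in at least one bag. Running intersection: for every vertex, the bags containing it form a connected subtree. All three properties hold, so this is a valid tree decomposition of width max|bag| − 1 = 2, and hence tw(G) ≤ 2.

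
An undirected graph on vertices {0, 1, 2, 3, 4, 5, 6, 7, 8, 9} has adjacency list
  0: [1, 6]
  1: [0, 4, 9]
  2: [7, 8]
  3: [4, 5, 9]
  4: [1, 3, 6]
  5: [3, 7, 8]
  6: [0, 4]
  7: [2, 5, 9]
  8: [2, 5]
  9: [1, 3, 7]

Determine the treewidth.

2

A width-2 tree decomposition is:
Bags: B1 = {0, 4, 6}  B2 = {0, 1, 4}  B3 = {1, 3, 4}  B4 = {1, 3, 9}  B5 = {3, 5, 9}  B6 = {5, 7, 9}  B7 = {5, 7, 8}  B8 = {2, 7, 8}
Tree: B1–B2, B2–B3, B3–B4, B4–B5, B5–B6, B6–B7, B7–B8
The largest bag has 3 vertices, giving width 2; this decomposition certifies tw(G) ≤ 2. Since 6–0–1–4–6 is a cycle in G, G is not acyclic. Forests are exactly the graphs of treewidth ≤ 1, so tw(G) ≥ 2. Therefore the treewidth is 2.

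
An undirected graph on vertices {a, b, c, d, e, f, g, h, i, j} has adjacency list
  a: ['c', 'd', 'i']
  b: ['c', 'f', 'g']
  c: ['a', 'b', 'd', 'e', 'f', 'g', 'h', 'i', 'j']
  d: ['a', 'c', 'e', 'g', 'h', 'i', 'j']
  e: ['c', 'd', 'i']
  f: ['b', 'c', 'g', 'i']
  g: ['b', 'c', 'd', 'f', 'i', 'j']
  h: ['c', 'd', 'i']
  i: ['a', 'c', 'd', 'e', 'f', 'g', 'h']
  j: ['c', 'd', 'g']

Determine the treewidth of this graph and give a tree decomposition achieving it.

Treewidth 3.
One such decomposition:
Bags: B1 = {c, d, g, i}  B2 = {c, f, g, i}  B3 = {c, d, e, i}  B4 = {a, c, d, i}  B5 = {c, d, g, j}  B6 = {c, d, h, i}  B7 = {b, c, f, g}
Tree: B1–B2, B1–B3, B1–B4, B1–B5, B3–B6, B2–B7

Each bag holds 4 vertices, so the decomposition has width 3, which upper-bounds the treewidth. On the other hand G contains the 4-clique {c, d, g, j}. A clique must lie in a single bag of any decomposition, so no decomposition can have width below 3. Hence tw(G) = 3 exactly.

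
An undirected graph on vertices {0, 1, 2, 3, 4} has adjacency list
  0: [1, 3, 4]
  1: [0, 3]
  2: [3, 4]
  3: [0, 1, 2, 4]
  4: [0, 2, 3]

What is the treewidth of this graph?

2

A width-2 tree decomposition is:
Bags: B1 = {2, 3, 4}  B2 = {0, 3, 4}  B3 = {0, 1, 3}
Tree: B1–B2, B2–B3
Each bag holds 3 vertices, so the decomposition has width 2, which upper-bounds the treewidth. Conversely, {0, 1, 3} is a clique of size 3, and the vertices of any clique must share a bag in every tree decomposition; so some bag has ≥ 3 vertices and tw(G) ≥ 2. Therefore the treewidth is 2.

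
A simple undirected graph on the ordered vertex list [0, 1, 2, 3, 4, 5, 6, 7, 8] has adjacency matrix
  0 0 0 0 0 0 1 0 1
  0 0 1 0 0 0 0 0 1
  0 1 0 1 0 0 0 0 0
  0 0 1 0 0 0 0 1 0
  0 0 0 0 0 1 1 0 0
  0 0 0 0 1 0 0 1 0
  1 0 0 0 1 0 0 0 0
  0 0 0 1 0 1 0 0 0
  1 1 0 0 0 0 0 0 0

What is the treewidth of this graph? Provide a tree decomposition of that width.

Treewidth 2.
One such decomposition:
Bags: B1 = {4, 5, 7}  B2 = {3, 4, 7}  B3 = {2, 3, 4}  B4 = {1, 2, 4}  B5 = {1, 4, 8}  B6 = {0, 4, 8}  B7 = {0, 4, 6}
Tree: B1–B2, B2–B3, B3–B4, B4–B5, B5–B6, B6–B7

Each bag holds 3 vertices, so the decomposition has width 2, which upper-bounds the treewidth. The edges 4–5–7–3–2–1–8–0–6–4 form a cycle, so G is not a tree and its treewidth is at least 2. Therefore the treewidth is 2.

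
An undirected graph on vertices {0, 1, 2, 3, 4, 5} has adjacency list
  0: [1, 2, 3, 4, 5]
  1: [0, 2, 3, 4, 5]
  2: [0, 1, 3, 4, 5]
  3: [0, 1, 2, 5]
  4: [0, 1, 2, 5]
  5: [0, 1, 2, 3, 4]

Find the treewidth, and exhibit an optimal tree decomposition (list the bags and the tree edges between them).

The largest bag has 5 vertices, giving width 4; this decomposition certifies tw(G) ≤ 4. Conversely, {0, 1, 2, 3, 5} is a clique of size 5, and the vertices of any clique must share a bag in every tree decomposition; so some bag has ≥ 5 vertices and tw(G) ≥ 4. Hence tw(G) = 4 exactly.

Treewidth 4.
Bags: B1 = {0, 1, 2, 4, 5}  B2 = {0, 1, 2, 3, 5}
Tree: B1–B2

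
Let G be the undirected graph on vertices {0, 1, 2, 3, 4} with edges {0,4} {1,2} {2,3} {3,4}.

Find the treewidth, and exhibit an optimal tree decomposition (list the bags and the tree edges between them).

The largest bag has 2 vertices, giving width 1; this decomposition certifies tw(G) ≤ 1. Since G has at least one edge (e.g. 0–4), it is not an edgeless graph, so tw(G) ≥ 1. Therefore the treewidth is 1.

Treewidth 1.
Bags: B1 = {0, 4}  B2 = {3, 4}  B3 = {2, 3}  B4 = {1, 2}
Tree: B1–B2, B2–B3, B3–B4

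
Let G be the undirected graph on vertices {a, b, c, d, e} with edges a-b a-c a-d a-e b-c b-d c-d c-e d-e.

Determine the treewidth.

3

A width-3 tree decomposition is:
Bags: B1 = {a, c, d, e}  B2 = {a, b, c, d}
Tree: B1–B2
The largest bag has 4 vertices, giving width 3; this decomposition certifies tw(G) ≤ 3. On the other hand G contains the 4-clique {a, c, d, e}. A clique must lie in a single bag of any decomposition, so no decomposition can have width below 3. The upper and lower bounds meet at 3, so that is the treewidth.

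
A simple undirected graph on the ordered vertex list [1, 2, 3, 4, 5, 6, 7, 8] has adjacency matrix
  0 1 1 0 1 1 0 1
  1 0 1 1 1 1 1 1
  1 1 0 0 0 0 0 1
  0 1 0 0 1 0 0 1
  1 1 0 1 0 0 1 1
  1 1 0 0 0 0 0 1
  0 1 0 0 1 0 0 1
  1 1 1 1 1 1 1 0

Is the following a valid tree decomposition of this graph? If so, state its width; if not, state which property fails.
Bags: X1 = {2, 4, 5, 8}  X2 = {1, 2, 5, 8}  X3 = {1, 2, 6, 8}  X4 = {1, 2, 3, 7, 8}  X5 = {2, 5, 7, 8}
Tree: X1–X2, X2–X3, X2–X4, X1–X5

No — bags containing vertex 7 are not connected in the tree.

A tree decomposition must satisfy three properties: every vertex lies in some bag; for every edge, both endpoints lie together in some bag; and for every vertex, the bags containing it form a connected subtree. Here bags containing vertex 7 are not connected in the tree, so the decomposition is invalid.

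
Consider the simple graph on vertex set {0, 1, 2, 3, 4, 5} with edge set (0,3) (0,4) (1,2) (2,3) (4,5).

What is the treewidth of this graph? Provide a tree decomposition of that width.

Every bag has size at most 2, so the width is 2 − 1 = 1 and tw(G) ≤ 1. G has an edge, so its treewidth is at least 1. Therefore the treewidth is 1.

Treewidth 1.
One optimal decomposition is:
Bags: B1 = {4, 5}  B2 = {0, 4}  B3 = {0, 3}  B4 = {2, 3}  B5 = {1, 2}
Tree: B1–B2, B2–B3, B3–B4, B4–B5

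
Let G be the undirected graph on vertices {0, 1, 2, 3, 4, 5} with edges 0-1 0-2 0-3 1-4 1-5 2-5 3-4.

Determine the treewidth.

A width-2 tree decomposition is:
Bags: B1 = {1, 2, 5}  B2 = {0, 1, 2}  B3 = {0, 1, 4}  B4 = {0, 3, 4}
Tree: B1–B2, B2–B3, B3–B4
Each bag holds 3 vertices, so the decomposition has width 2, which upper-bounds the treewidth. For the lower bound, G contains the cycle 5–2–0–1–5, so G is not a forest; only forests have treewidth ≤ 1, hence tw(G) ≥ 2. The upper and lower bounds meet at 2, so that is the treewidth.

2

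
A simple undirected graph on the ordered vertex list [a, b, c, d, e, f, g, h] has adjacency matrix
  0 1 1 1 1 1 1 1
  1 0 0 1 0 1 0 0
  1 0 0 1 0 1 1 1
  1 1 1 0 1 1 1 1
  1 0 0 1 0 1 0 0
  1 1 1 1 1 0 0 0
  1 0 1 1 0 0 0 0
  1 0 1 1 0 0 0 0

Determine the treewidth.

3

A width-3 tree decomposition is:
Bags: B1 = {a, b, d, f}  B2 = {a, c, d, f}  B3 = {a, c, d, g}  B4 = {a, d, e, f}  B5 = {a, c, d, h}
Tree: B1–B2, B2–B3, B2–B4, B3–B5
Each bag holds 4 vertices, so the decomposition has width 3, which upper-bounds the treewidth. Conversely, {a, c, d, g} is a clique of size 4, and the vertices of any clique must share a bag in every tree decomposition; so some bag has ≥ 4 vertices and tw(G) ≥ 3. Therefore the treewidth is 3.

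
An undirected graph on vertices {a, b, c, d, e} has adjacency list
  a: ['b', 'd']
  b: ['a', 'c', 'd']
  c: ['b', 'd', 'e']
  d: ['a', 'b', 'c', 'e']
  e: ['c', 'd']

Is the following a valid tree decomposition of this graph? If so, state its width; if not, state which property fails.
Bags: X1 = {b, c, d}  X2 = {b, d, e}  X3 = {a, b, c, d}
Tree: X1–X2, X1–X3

A tree decomposition must satisfy three properties: every vertex lies in some bag; for every edge, both endpoints lie together in some bag; and for every vertex, the bags containing it form a connected subtree. Here edge (c,e) lies in no bag, so the decomposition is invalid.

No — edge (c,e) lies in no bag.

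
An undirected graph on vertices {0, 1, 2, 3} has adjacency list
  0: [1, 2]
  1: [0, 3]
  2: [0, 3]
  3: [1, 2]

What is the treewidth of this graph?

2

A width-2 tree decomposition is:
Bags: B1 = {1, 2, 3}  B2 = {0, 1, 2}
Tree: B1–B2
The largest bag has 3 vertices, giving width 2; this decomposition certifies tw(G) ≤ 2. For the lower bound, G contains the cycle 2–3–1–0–2, so G is not a forest; only forests have treewidth ≤ 1, hence tw(G) ≥ 2. The upper and lower bounds meet at 2, so that is the treewidth.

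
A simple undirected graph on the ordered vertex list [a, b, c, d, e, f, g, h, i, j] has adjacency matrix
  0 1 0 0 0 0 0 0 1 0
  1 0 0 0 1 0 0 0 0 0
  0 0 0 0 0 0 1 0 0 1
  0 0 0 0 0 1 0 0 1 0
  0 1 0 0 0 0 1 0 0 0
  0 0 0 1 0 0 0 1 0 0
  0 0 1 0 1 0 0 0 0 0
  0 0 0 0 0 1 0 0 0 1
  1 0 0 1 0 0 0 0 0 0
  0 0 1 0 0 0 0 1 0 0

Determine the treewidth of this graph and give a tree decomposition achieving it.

Every bag has size at most 3, so the width is 3 − 1 = 2 and tw(G) ≤ 2. The edges c–j–h–f–d–i–a–b–e–g–c form a cycle, so G is not a tree and its treewidth is at least 2. Therefore the treewidth is 2.

Treewidth 2.
One such decomposition:
Bags: B1 = {c, h, j}  B2 = {c, f, h}  B3 = {c, d, f}  B4 = {c, d, i}  B5 = {a, c, i}  B6 = {a, b, c}  B7 = {b, c, e}  B8 = {c, e, g}
Tree: B1–B2, B2–B3, B3–B4, B4–B5, B5–B6, B6–B7, B7–B8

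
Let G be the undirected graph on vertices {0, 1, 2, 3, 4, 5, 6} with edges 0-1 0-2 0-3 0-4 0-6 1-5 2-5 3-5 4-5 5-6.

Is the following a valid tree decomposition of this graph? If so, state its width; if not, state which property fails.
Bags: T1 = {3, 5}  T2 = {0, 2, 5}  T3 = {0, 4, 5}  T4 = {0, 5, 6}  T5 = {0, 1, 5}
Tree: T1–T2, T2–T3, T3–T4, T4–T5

No — edge (0,3) lies in no bag.

A tree decomposition must satisfy three properties: every vertex lies in some bag; for every edge, both endpoints lie together in some bag; and for every vertex, the bags containing it form a connected subtree. Here edge (0,3) lies in no bag, so the decomposition is invalid.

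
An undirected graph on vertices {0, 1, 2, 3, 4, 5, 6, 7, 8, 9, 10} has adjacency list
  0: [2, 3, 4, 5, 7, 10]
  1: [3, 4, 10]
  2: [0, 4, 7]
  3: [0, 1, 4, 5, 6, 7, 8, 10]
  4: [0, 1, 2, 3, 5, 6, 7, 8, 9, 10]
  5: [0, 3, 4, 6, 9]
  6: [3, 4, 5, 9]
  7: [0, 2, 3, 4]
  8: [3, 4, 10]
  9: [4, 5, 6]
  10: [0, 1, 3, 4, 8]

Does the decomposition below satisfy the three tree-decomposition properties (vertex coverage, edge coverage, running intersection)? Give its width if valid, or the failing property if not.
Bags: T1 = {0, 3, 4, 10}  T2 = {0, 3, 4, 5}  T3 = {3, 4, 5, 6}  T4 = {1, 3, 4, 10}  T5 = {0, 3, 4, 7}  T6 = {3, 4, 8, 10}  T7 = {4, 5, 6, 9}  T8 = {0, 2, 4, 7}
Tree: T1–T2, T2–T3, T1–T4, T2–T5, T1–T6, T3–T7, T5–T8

Yes; width 3.

Vertex coverage: the bags together contain {0, 1, 2, 3, 4, 5, 6, 7, 8, 9, 10}, the full vertex set. Edge coverage: each edge of G has both endpoints in at least one bag. Running intersection: for every vertex, the bags containing it form a connected subtree. All three properties hold, so this is a valid tree decomposition of width max|bag| − 1 = 3, and hence tw(G) ≤ 3.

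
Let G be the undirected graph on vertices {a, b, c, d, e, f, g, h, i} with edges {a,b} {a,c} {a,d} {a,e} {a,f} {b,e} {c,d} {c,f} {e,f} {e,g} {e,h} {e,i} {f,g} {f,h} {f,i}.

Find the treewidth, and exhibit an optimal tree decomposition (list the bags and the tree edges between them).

Treewidth 2.
One such decomposition:
Bags: B1 = {e, f, i}  B2 = {e, f, h}  B3 = {e, f, g}  B4 = {a, e, f}  B5 = {a, c, f}  B6 = {a, c, d}  B7 = {a, b, e}
Tree: B1–B2, B2–B3, B1–B4, B4–B5, B5–B6, B4–B7

Every bag has size at most 3, so the width is 3 − 1 = 2 and tw(G) ≤ 2. Conversely, {a, c, d} is a clique of size 3, and the vertices of any clique must share a bag in every tree decomposition; so some bag has ≥ 3 vertices and tw(G) ≥ 2. Therefore the treewidth is 2.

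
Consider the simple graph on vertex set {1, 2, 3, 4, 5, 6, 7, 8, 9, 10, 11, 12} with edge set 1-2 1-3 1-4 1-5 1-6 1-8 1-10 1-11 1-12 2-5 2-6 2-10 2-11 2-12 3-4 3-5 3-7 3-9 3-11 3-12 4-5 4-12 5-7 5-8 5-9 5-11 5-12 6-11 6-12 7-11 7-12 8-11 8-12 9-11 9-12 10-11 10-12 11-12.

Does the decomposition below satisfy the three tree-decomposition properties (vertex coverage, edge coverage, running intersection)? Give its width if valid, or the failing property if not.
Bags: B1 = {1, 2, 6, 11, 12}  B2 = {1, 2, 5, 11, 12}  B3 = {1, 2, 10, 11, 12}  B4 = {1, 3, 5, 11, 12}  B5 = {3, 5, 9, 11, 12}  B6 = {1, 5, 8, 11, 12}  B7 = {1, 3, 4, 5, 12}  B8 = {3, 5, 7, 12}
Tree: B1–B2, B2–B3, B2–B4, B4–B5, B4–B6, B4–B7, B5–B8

A tree decomposition must satisfy three properties: every vertex lies in some bag; for every edge, both endpoints lie together in some bag; and for every vertex, the bags containing it form a connected subtree. Here edge (11,7) lies in no bag, so the decomposition is invalid.

No — edge (11,7) lies in no bag.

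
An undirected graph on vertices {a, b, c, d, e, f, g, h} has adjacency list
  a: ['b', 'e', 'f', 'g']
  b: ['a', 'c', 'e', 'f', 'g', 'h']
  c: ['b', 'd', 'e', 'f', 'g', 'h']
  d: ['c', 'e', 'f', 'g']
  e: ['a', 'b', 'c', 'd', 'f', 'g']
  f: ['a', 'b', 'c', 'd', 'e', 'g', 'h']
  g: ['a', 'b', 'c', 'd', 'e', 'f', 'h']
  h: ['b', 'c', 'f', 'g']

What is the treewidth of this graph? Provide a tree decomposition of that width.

Treewidth 4.
One such decomposition:
Bags: B1 = {b, c, f, g, h}  B2 = {b, c, e, f, g}  B3 = {a, b, e, f, g}  B4 = {c, d, e, f, g}
Tree: B1–B2, B2–B3, B2–B4

Every bag has size at most 5, so the width is 5 − 1 = 4 and tw(G) ≤ 4. For the lower bound, the 5 vertices {c, d, e, f, g} are pairwise adjacent, and any tree decomposition puts a clique entirely inside one bag — forcing width ≥ 4. Hence tw(G) = 4 exactly.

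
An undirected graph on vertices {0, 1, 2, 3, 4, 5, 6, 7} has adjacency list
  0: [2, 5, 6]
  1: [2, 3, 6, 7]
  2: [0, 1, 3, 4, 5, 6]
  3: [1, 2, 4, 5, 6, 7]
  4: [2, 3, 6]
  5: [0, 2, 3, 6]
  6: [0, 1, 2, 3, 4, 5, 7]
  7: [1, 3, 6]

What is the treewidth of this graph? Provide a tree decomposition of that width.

Every bag has size at most 4, so the width is 4 − 1 = 3 and tw(G) ≤ 3. Conversely, {0, 2, 5, 6} is a clique of size 4, and the vertices of any clique must share a bag in every tree decomposition; so some bag has ≥ 4 vertices and tw(G) ≥ 3. The upper and lower bounds meet at 3, so that is the treewidth.

Treewidth 3.
Bags: B1 = {1, 3, 6, 7}  B2 = {1, 2, 3, 6}  B3 = {2, 3, 4, 6}  B4 = {2, 3, 5, 6}  B5 = {0, 2, 5, 6}
Tree: B1–B2, B2–B3, B2–B4, B4–B5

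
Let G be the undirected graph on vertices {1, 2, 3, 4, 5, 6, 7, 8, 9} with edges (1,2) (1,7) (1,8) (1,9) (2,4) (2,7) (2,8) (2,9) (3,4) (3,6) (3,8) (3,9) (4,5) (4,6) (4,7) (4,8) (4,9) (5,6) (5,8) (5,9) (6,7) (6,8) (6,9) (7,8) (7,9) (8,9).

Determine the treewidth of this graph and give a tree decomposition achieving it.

Treewidth 4.
One optimal decomposition is:
Bags: B1 = {2, 4, 7, 8, 9}  B2 = {4, 6, 7, 8, 9}  B3 = {4, 5, 6, 8, 9}  B4 = {3, 4, 6, 8, 9}  B5 = {1, 2, 7, 8, 9}
Tree: B1–B2, B2–B3, B3–B4, B1–B5

Every bag has size at most 5, so the width is 5 − 1 = 4 and tw(G) ≤ 4. For the lower bound, the 5 vertices {1, 2, 7, 8, 9} are pairwise adjacent, and any tree decomposition puts a clique entirely inside one bag — forcing width ≥ 4. Therefore the treewidth is 4.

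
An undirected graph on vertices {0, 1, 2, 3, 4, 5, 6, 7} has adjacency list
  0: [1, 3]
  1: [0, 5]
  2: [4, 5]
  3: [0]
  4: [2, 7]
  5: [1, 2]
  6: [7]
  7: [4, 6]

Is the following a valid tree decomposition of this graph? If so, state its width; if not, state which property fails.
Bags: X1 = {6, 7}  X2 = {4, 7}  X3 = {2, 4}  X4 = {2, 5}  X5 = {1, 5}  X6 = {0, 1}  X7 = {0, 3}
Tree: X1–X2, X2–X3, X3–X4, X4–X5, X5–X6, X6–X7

Yes; width 1.

Checking the three conditions: (i) the bags cover all of {0, 1, 2, 3, 4, 5, 6, 7}; (ii) for each edge, some bag contains both endpoints; (iii) the bags containing any fixed vertex form a subtree. All hold, so the decomposition is valid with width 2 − 1 = 1.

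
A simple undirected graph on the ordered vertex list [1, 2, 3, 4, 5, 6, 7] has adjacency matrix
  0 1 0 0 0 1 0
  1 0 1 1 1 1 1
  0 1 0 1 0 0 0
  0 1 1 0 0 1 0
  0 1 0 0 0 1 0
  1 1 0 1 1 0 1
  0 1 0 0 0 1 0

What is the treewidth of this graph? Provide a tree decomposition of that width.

Treewidth 2.
Bags: B1 = {2, 5, 6}  B2 = {2, 6, 7}  B3 = {1, 2, 6}  B4 = {2, 4, 6}  B5 = {2, 3, 4}
Tree: B1–B2, B2–B3, B2–B4, B4–B5

Each bag holds 3 vertices, so the decomposition has width 2, which upper-bounds the treewidth. For the lower bound, the 3 vertices {2, 3, 4} are pairwise adjacent, and any tree decomposition puts a clique entirely inside one bag — forcing width ≥ 2. Combining the bounds, tw(G) = 2.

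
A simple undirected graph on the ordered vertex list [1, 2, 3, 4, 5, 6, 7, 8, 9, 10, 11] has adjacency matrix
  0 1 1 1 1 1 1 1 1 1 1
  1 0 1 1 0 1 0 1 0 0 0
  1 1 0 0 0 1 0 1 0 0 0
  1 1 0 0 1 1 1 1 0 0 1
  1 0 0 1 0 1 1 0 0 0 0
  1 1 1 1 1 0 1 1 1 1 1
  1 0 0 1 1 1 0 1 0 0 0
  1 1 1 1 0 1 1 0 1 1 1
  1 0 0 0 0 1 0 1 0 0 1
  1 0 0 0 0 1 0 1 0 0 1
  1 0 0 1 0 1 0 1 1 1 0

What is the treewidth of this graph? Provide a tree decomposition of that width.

Treewidth 4.
One optimal decomposition is:
Bags: B1 = {1, 6, 8, 10, 11}  B2 = {1, 4, 6, 8, 11}  B3 = {1, 2, 4, 6, 8}  B4 = {1, 2, 3, 6, 8}  B5 = {1, 6, 8, 9, 11}  B6 = {1, 4, 6, 7, 8}  B7 = {1, 4, 5, 6, 7}
Tree: B1–B2, B2–B3, B3–B4, B2–B5, B3–B6, B6–B7

The largest bag has 5 vertices, giving width 4; this decomposition certifies tw(G) ≤ 4. For the lower bound, the 5 vertices {1, 6, 8, 9, 11} are pairwise adjacent, and any tree decomposition puts a clique entirely inside one bag — forcing width ≥ 4. The upper and lower bounds meet at 4, so that is the treewidth.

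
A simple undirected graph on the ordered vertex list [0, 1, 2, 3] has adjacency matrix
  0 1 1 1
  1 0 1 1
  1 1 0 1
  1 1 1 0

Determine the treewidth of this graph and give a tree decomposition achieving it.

Treewidth 3.
One optimal decomposition is:
Bags: B1 = {0, 1, 2, 3}
Tree: (single bag)

A single bag containing all 4 vertices is trivially a valid decomposition of width 3. On the other hand G contains the 4-clique {0, 1, 2, 3}. A clique must lie in a single bag of any decomposition, so no decomposition can have width below 3. The upper and lower bounds meet at 3, so that is the treewidth.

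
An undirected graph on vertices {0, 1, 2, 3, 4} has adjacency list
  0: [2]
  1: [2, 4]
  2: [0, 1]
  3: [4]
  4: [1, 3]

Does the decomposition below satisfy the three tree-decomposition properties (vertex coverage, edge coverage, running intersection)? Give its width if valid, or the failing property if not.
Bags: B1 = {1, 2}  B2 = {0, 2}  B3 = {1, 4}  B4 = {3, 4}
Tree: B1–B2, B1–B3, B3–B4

Yes; width 1.

Every vertex of G appears in some bag (union = {0, 1, 2, 3, 4}); every edge is covered by a bag; and for each vertex v the set of bags containing v is connected in the bag tree. The decomposition is therefore valid. The largest bag has 2 vertices, so the width is 1.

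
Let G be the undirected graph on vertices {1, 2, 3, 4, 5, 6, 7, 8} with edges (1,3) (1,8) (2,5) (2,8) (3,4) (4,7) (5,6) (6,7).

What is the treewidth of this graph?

2

A width-2 tree decomposition is:
Bags: B1 = {1, 2, 8}  B2 = {1, 2, 5}  B3 = {1, 5, 6}  B4 = {1, 6, 7}  B5 = {1, 4, 7}  B6 = {1, 3, 4}
Tree: B1–B2, B2–B3, B3–B4, B4–B5, B5–B6
Every bag has size at most 3, so the width is 3 − 1 = 2 and tw(G) ≤ 2. For the lower bound, G contains the cycle 1–8–2–5–6–7–4–3–1, so G is not a forest; only forests have treewidth ≤ 1, hence tw(G) ≥ 2. The upper and lower bounds meet at 2, so that is the treewidth.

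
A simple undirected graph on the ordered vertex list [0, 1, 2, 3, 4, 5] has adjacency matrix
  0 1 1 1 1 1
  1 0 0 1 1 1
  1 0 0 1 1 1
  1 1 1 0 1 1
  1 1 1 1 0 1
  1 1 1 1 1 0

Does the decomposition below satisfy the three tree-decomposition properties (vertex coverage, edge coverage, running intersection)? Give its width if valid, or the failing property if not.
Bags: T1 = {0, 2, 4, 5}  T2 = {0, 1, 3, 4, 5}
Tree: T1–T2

A tree decomposition must satisfy three properties: every vertex lies in some bag; for every edge, both endpoints lie together in some bag; and for every vertex, the bags containing it form a connected subtree. Here edge (3,2) lies in no bag, so the decomposition is invalid.

No — edge (3,2) lies in no bag.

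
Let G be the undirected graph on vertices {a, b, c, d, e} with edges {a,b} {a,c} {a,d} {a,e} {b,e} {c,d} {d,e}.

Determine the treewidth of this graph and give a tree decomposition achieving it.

Treewidth 2.
One such decomposition:
Bags: B1 = {a, c, d}  B2 = {a, d, e}  B3 = {a, b, e}
Tree: B1–B2, B2–B3

Every bag has size at most 3, so the width is 3 − 1 = 2 and tw(G) ≤ 2. Conversely, {a, d, e} is a clique of size 3, and the vertices of any clique must share a bag in every tree decomposition; so some bag has ≥ 3 vertices and tw(G) ≥ 2. Hence tw(G) = 2 exactly.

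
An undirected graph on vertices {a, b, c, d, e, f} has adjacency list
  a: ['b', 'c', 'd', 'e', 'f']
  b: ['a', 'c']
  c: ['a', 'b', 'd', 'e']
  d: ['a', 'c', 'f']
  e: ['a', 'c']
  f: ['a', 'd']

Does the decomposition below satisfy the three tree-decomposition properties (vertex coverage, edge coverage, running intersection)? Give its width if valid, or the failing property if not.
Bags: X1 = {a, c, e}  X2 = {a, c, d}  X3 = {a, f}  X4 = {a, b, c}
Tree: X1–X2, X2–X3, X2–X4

No — edge (d,f) lies in no bag.

A tree decomposition must satisfy three properties: every vertex lies in some bag; for every edge, both endpoints lie together in some bag; and for every vertex, the bags containing it form a connected subtree. Here edge (d,f) lies in no bag, so the decomposition is invalid.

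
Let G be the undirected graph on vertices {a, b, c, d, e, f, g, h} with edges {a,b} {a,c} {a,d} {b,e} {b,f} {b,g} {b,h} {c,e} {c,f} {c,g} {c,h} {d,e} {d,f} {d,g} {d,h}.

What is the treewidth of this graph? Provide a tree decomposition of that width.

Treewidth 3.
One such decomposition:
Bags: B1 = {b, c, d, h}  B2 = {a, b, c, d}  B3 = {b, c, d, e}  B4 = {b, c, d, g}  B5 = {b, c, d, f}
Tree: B1–B2, B2–B3, B3–B4, B4–B5

The largest bag has 4 vertices, giving width 3; this decomposition certifies tw(G) ≤ 3. For the lower bound: the 4 vertex sets {c,h}, {a,b}, {d}, {e} are disjoint, each induces a connected subgraph, and every pair is joined by at least one edge of G. Contracting each set to a single vertex therefore yields K_{4} as a minor, and since treewidth is minor-monotone, tw(G) ≥ tw(K_{4}) = 3. Therefore the treewidth is 3.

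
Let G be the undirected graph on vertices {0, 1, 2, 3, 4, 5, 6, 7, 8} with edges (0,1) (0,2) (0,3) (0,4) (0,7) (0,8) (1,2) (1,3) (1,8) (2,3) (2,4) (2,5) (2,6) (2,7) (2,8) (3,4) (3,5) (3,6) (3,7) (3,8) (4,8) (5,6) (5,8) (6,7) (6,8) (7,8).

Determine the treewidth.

4

A width-4 tree decomposition is:
Bags: B1 = {0, 2, 3, 7, 8}  B2 = {2, 3, 6, 7, 8}  B3 = {2, 3, 5, 6, 8}  B4 = {0, 2, 3, 4, 8}  B5 = {0, 1, 2, 3, 8}
Tree: B1–B2, B2–B3, B1–B4, B4–B5
The largest bag has 5 vertices, giving width 4; this decomposition certifies tw(G) ≤ 4. Conversely, {0, 1, 2, 3, 8} is a clique of size 5, and the vertices of any clique must share a bag in every tree decomposition; so some bag has ≥ 5 vertices and tw(G) ≥ 4. The upper and lower bounds meet at 4, so that is the treewidth.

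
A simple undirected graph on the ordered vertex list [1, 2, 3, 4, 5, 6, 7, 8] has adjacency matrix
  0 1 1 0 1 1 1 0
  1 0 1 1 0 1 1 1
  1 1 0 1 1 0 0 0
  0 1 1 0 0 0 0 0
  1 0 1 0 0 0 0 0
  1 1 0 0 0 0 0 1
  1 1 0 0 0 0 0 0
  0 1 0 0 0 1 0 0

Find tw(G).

2

A width-2 tree decomposition is:
Bags: B1 = {1, 2, 3}  B2 = {1, 3, 5}  B3 = {2, 3, 4}  B4 = {1, 2, 6}  B5 = {1, 2, 7}  B6 = {2, 6, 8}
Tree: B1–B2, B1–B3, B1–B4, B1–B5, B4–B6
Each bag holds 3 vertices, so the decomposition has width 2, which upper-bounds the treewidth. On the other hand G contains the 3-clique {2, 6, 8}. A clique must lie in a single bag of any decomposition, so no decomposition can have width below 2. Hence tw(G) = 2 exactly.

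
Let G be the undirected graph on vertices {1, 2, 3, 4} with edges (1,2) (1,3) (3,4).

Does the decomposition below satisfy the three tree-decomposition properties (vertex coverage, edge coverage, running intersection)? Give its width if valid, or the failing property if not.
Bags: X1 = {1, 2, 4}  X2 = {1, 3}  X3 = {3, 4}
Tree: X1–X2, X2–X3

No — bags containing vertex 4 are not connected in the tree.

A tree decomposition must satisfy three properties: every vertex lies in some bag; for every edge, both endpoints lie together in some bag; and for every vertex, the bags containing it form a connected subtree. Here bags containing vertex 4 are not connected in the tree, so the decomposition is invalid.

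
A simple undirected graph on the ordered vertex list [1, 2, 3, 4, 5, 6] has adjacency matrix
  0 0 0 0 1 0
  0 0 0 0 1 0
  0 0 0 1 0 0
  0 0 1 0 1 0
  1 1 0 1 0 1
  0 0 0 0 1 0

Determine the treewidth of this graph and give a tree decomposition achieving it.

The largest bag has 2 vertices, giving width 1; this decomposition certifies tw(G) ≤ 1. G has an edge, so its treewidth is at least 1. Combining the bounds, tw(G) = 1.

Treewidth 1.
One optimal decomposition is:
Bags: B1 = {5, 6}  B2 = {4, 5}  B3 = {2, 5}  B4 = {3, 4}  B5 = {1, 5}
Tree: B1–B2, B1–B3, B2–B4, B2–B5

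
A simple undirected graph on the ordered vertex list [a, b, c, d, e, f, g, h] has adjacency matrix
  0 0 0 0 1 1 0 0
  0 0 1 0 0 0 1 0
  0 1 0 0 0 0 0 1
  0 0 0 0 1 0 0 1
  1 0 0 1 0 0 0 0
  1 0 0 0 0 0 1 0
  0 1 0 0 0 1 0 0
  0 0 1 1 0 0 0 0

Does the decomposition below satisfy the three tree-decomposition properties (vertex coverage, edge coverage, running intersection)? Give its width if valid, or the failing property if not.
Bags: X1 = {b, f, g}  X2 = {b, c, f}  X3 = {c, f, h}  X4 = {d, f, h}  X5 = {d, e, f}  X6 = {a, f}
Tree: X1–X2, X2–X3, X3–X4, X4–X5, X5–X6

A tree decomposition must satisfy three properties: every vertex lies in some bag; for every edge, both endpoints lie together in some bag; and for every vertex, the bags containing it form a connected subtree. Here edge (e,a) lies in no bag, so the decomposition is invalid.

No — edge (e,a) lies in no bag.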